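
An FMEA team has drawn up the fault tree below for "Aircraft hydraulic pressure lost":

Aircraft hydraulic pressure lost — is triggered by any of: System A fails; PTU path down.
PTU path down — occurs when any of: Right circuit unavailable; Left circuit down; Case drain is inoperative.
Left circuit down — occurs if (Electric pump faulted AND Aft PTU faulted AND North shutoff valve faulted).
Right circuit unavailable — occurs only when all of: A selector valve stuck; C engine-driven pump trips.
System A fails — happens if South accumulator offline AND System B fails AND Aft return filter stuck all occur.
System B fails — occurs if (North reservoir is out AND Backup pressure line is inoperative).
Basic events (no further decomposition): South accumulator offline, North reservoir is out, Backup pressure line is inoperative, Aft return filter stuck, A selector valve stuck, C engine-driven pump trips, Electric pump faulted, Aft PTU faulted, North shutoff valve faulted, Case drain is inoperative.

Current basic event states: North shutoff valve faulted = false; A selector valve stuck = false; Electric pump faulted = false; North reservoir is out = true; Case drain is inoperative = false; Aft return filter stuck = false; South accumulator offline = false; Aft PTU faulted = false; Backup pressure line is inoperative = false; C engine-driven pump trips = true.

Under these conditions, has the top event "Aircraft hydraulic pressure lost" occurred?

System B fails [AND]: North reservoir is out=occurs, Backup pressure line is inoperative=not → not all inputs occur → does not occur.
System A fails [AND]: South accumulator offline=not, System B fails=not, Aft return filter stuck=not → not all inputs occur → does not occur.
Right circuit unavailable [AND]: A selector valve stuck=not, C engine-driven pump trips=occurs → not all inputs occur → does not occur.
Left circuit down [AND]: Electric pump faulted=not, Aft PTU faulted=not, North shutoff valve faulted=not → not all inputs occur → does not occur.
PTU path down [OR]: Right circuit unavailable=not, Left circuit down=not, Case drain is inoperative=not → no input occurs → does not occur.
Aircraft hydraulic pressure lost [OR]: System A fails=not, PTU path down=not → no input occurs → does not occur.

No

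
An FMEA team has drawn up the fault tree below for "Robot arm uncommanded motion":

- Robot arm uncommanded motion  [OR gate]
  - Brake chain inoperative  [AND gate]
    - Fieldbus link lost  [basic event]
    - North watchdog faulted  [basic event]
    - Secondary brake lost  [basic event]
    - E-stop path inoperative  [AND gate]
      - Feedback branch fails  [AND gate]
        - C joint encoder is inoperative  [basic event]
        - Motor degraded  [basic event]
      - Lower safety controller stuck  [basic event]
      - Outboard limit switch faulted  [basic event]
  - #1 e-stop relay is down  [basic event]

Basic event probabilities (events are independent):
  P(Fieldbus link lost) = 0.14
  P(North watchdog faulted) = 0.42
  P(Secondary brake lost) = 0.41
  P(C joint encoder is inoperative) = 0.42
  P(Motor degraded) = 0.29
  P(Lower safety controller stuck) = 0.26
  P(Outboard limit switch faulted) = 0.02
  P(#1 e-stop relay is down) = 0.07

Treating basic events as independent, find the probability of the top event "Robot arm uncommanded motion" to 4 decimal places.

0.0700

P(Feedback branch fails) [AND] = 0.42 × 0.29 = 0.121800
P(E-stop path inoperative) [AND] = 0.121800 × 0.26 × 0.02 = 0.000633
P(Brake chain inoperative) [AND] = 0.14 × 0.42 × 0.41 × 0.000633 = 0.000015
P(Robot arm uncommanded motion) [OR] = 1 − (1−0.000015) × (1−0.07) = 0.070014
Rounded to 4 decimal places: P(Robot arm uncommanded motion) ≈ 0.0700.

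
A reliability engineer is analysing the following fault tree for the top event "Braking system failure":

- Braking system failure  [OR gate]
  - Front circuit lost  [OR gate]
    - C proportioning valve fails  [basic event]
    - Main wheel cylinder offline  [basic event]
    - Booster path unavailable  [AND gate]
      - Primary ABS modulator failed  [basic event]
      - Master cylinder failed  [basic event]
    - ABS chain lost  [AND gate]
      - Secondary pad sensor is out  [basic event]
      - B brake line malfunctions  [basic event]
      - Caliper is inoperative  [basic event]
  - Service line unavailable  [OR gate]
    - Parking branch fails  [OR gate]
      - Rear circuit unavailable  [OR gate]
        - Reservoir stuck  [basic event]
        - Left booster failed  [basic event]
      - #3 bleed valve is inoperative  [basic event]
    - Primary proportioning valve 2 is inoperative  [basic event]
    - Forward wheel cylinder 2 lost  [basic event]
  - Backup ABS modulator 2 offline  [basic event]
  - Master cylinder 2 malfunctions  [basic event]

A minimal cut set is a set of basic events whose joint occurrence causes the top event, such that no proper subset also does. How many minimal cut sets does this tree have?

11

Booster path unavailable [AND]: one cut set from each child combined → 1 × 1 = 1 cut set(s).
ABS chain lost [AND]: one cut set from each child combined → 1 × 1 × 1 = 1 cut set(s).
Front circuit lost [OR]: union of children's cut sets → 4 cut set(s).
Rear circuit unavailable [OR]: union of children's cut sets → 2 cut set(s).
Parking branch fails [OR]: union of children's cut sets → 3 cut set(s).
Service line unavailable [OR]: union of children's cut sets → 5 cut set(s).
Braking system failure [OR]: union of children's cut sets → 11 cut set(s).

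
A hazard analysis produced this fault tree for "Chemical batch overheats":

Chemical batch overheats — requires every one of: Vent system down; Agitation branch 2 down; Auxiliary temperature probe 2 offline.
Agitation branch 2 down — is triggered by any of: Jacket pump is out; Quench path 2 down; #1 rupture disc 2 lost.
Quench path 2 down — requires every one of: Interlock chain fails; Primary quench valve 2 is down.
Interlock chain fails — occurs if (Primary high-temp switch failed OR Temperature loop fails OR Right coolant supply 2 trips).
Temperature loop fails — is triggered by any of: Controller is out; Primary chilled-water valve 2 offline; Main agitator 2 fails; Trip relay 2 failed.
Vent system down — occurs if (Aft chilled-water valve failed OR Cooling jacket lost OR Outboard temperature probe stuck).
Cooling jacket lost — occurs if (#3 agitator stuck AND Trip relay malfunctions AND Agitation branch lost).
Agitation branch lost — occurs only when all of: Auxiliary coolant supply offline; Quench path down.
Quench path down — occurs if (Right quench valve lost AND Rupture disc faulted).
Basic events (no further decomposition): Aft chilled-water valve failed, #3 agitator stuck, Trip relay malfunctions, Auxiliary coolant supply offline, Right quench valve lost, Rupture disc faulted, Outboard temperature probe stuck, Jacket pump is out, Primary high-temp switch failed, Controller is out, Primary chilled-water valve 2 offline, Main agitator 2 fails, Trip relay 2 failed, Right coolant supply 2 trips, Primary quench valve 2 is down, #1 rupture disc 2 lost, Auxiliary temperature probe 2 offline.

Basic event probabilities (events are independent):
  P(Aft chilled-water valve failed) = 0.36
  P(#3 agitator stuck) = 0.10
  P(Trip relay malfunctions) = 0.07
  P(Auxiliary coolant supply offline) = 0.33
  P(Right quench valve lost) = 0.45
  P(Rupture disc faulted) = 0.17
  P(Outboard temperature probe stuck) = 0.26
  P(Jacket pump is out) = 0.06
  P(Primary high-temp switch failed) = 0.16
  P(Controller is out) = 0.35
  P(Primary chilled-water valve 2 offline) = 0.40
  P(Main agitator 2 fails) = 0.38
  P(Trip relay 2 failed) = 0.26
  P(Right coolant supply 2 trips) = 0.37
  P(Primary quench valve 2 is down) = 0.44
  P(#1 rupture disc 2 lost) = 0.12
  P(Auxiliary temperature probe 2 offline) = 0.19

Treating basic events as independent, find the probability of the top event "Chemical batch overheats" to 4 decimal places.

P(Quench path down) [AND] = 0.45 × 0.17 = 0.076500
P(Agitation branch lost) [AND] = 0.33 × 0.076500 = 0.025245
P(Cooling jacket lost) [AND] = 0.10 × 0.07 × 0.025245 = 0.000177
P(Vent system down) [OR] = 1 − (1−0.36) × (1−0.000177) × (1−0.26) = 0.526484
P(Temperature loop fails) [OR] = 1 − (1−0.35) × (1−0.40) × (1−0.38) × (1−0.26) = 0.821068
P(Interlock chain fails) [OR] = 1 − (1−0.16) × (1−0.821068) × (1−0.37) = 0.905309
P(Quench path 2 down) [AND] = 0.905309 × 0.44 = 0.398336
P(Agitation branch 2 down) [OR] = 1 − (1−0.06) × (1−0.398336) × (1−0.12) = 0.502304
P(Chemical batch overheats) [AND] = 0.526484 × 0.502304 × 0.19 = 0.050246
Rounded to 4 decimal places: P(Chemical batch overheats) ≈ 0.0502.

0.0502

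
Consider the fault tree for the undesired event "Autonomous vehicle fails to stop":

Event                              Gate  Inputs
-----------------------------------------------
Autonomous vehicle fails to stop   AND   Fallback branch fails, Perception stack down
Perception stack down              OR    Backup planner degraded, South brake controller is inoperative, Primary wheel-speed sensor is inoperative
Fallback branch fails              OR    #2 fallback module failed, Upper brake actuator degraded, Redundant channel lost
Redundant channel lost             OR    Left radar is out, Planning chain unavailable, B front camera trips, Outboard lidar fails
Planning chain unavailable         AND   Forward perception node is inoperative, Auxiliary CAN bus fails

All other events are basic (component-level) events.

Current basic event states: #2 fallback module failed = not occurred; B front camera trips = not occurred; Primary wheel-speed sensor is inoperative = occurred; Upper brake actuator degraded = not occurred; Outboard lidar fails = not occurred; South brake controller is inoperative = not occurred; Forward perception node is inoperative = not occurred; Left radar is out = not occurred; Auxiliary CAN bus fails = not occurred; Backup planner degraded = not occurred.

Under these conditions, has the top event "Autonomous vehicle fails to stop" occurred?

Planning chain unavailable [AND]: Forward perception node is inoperative=not, Auxiliary CAN bus fails=not → not all inputs occur → does not occur.
Redundant channel lost [OR]: Left radar is out=not, Planning chain unavailable=not, B front camera trips=not, Outboard lidar fails=not → no input occurs → does not occur.
Fallback branch fails [OR]: #2 fallback module failed=not, Upper brake actuator degraded=not, Redundant channel lost=not → no input occurs → does not occur.
Perception stack down [OR]: Backup planner degraded=not, South brake controller is inoperative=not, Primary wheel-speed sensor is inoperative=occurs → at least one input occurs → occurs.
Autonomous vehicle fails to stop [AND]: Fallback branch fails=not, Perception stack down=occurs → not all inputs occur → does not occur.

No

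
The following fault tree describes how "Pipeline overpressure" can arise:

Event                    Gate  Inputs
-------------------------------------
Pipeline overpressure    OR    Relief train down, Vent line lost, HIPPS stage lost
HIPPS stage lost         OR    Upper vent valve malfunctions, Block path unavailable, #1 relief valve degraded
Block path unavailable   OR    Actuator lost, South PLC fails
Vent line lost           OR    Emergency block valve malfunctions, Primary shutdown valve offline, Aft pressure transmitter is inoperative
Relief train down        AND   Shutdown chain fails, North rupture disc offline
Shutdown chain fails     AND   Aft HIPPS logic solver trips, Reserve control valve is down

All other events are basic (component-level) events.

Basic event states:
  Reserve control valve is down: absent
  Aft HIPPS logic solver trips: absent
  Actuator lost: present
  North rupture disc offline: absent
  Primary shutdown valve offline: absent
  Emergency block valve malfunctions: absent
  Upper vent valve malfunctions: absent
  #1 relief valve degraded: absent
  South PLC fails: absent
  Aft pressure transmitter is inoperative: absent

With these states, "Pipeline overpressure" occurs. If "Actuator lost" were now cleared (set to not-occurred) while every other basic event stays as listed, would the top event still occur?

No

Counterfactual: set "Actuator lost" to not occurred.
Shutdown chain fails [AND]: Aft HIPPS logic solver trips=not, Reserve control valve is down=not → not all inputs occur → does not occur.
Relief train down [AND]: Shutdown chain fails=not, North rupture disc offline=not → not all inputs occur → does not occur.
Vent line lost [OR]: Emergency block valve malfunctions=not, Primary shutdown valve offline=not, Aft pressure transmitter is inoperative=not → no input occurs → does not occur.
Block path unavailable [OR]: Actuator lost=not, South PLC fails=not → no input occurs → does not occur.
HIPPS stage lost [OR]: Upper vent valve malfunctions=not, Block path unavailable=not, #1 relief valve degraded=not → no input occurs → does not occur.
Pipeline overpressure [OR]: Relief train down=not, Vent line lost=not, HIPPS stage lost=not → no input occurs → does not occur.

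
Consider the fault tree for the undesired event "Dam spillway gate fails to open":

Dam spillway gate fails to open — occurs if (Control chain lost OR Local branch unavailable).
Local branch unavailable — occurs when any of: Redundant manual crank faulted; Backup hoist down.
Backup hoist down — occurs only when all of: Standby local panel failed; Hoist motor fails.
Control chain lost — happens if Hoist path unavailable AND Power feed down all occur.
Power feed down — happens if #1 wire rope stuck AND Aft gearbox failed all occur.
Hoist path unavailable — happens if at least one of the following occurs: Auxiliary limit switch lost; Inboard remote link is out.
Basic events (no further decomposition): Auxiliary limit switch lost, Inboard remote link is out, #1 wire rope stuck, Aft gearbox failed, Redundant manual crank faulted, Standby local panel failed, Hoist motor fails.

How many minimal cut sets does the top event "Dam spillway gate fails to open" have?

Hoist path unavailable [OR]: union of children's cut sets → 2 cut set(s).
Power feed down [AND]: one cut set from each child combined → 1 × 1 = 1 cut set(s).
Control chain lost [AND]: one cut set from each child combined → 2 × 1 = 2 cut set(s).
Backup hoist down [AND]: one cut set from each child combined → 1 × 1 = 1 cut set(s).
Local branch unavailable [OR]: union of children's cut sets → 2 cut set(s).
Dam spillway gate fails to open [OR]: union of children's cut sets → 4 cut set(s).
Minimal cut sets: {#1 wire rope stuck, Aft gearbox failed, Auxiliary limit switch lost}; {#1 wire rope stuck, Aft gearbox failed, Inboard remote link is out}; {Redundant manual crank faulted}; {Hoist motor fails, Standby local panel failed}.

4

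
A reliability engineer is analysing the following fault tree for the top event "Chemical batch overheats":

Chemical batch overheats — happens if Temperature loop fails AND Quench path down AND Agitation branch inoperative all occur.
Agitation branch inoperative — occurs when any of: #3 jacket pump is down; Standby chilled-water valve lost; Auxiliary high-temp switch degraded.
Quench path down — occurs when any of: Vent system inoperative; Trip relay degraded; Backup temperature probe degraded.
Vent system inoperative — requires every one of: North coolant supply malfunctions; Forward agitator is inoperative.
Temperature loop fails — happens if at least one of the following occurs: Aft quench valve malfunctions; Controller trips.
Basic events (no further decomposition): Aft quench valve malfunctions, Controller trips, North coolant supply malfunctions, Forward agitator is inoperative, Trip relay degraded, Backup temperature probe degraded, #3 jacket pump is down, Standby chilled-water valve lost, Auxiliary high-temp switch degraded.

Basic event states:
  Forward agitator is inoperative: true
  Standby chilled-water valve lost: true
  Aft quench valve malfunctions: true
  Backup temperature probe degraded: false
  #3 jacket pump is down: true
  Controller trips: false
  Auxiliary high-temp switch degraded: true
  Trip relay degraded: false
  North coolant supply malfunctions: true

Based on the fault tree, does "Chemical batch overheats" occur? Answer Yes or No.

Temperature loop fails [OR]: Aft quench valve malfunctions=occurs, Controller trips=not → at least one input occurs → occurs.
Vent system inoperative [AND]: North coolant supply malfunctions=occurs, Forward agitator is inoperative=occurs → all inputs occur → occurs.
Quench path down [OR]: Vent system inoperative=occurs, Trip relay degraded=not, Backup temperature probe degraded=not → at least one input occurs → occurs.
Agitation branch inoperative [OR]: #3 jacket pump is down=occurs, Standby chilled-water valve lost=occurs, Auxiliary high-temp switch degraded=occurs → at least one input occurs → occurs.
Chemical batch overheats [AND]: Temperature loop fails=occurs, Quench path down=occurs, Agitation branch inoperative=occurs → all inputs occur → occurs.

Yes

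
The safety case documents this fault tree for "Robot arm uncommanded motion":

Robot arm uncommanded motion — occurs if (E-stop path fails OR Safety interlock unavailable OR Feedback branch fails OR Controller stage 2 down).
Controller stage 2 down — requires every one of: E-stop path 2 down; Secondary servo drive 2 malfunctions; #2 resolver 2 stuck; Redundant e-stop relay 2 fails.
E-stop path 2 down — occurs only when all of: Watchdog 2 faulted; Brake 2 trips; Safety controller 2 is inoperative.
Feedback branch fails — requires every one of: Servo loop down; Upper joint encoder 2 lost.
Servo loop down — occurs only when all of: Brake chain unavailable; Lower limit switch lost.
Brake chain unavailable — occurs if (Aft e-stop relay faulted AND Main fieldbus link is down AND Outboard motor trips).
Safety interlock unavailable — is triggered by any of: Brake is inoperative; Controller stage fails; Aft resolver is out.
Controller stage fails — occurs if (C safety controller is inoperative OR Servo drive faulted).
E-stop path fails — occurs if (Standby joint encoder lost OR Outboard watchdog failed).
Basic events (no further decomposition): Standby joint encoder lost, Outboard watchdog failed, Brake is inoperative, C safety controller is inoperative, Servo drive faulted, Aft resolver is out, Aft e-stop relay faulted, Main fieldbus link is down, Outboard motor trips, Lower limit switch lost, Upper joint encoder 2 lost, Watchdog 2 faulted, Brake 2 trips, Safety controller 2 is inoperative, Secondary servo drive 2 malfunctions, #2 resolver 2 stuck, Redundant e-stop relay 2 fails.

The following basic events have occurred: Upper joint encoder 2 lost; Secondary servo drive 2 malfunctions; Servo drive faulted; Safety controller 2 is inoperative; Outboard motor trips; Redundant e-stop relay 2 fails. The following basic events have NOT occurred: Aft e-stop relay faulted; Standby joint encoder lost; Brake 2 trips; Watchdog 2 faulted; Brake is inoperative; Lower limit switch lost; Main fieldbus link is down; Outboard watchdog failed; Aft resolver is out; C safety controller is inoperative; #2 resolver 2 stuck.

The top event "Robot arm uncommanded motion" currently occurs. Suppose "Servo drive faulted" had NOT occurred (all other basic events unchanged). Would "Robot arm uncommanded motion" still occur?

Counterfactual: set "Servo drive faulted" to not occurred.
E-stop path fails [OR]: Standby joint encoder lost=not, Outboard watchdog failed=not → no input occurs → does not occur.
Controller stage fails [OR]: C safety controller is inoperative=not, Servo drive faulted=not → no input occurs → does not occur.
Safety interlock unavailable [OR]: Brake is inoperative=not, Controller stage fails=not, Aft resolver is out=not → no input occurs → does not occur.
Brake chain unavailable [AND]: Aft e-stop relay faulted=not, Main fieldbus link is down=not, Outboard motor trips=occurs → not all inputs occur → does not occur.
Servo loop down [AND]: Brake chain unavailable=not, Lower limit switch lost=not → not all inputs occur → does not occur.
Feedback branch fails [AND]: Servo loop down=not, Upper joint encoder 2 lost=occurs → not all inputs occur → does not occur.
E-stop path 2 down [AND]: Watchdog 2 faulted=not, Brake 2 trips=not, Safety controller 2 is inoperative=occurs → not all inputs occur → does not occur.
Controller stage 2 down [AND]: E-stop path 2 down=not, Secondary servo drive 2 malfunctions=occurs, #2 resolver 2 stuck=not, Redundant e-stop relay 2 fails=occurs → not all inputs occur → does not occur.
Robot arm uncommanded motion [OR]: E-stop path fails=not, Safety interlock unavailable=not, Feedback branch fails=not, Controller stage 2 down=not → no input occurs → does not occur.

No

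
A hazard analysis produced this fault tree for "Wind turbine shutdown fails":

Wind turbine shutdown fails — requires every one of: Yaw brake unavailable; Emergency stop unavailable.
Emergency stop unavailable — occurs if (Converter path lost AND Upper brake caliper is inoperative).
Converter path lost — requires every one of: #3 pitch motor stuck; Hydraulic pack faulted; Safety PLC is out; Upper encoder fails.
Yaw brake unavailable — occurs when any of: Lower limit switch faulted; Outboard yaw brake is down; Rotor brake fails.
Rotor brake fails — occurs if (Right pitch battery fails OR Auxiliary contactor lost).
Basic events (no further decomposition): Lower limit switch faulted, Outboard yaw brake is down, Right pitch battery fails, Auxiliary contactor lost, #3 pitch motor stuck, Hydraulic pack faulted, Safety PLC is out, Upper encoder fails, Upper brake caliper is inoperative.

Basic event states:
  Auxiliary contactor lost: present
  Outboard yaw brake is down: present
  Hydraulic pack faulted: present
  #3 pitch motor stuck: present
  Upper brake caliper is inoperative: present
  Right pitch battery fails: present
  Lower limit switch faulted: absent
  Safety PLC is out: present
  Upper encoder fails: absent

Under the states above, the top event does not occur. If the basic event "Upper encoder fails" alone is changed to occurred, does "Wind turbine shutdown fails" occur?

Counterfactual: set "Upper encoder fails" to occurred.
Rotor brake fails [OR]: Right pitch battery fails=occurs, Auxiliary contactor lost=occurs → at least one input occurs → occurs.
Yaw brake unavailable [OR]: Lower limit switch faulted=not, Outboard yaw brake is down=occurs, Rotor brake fails=occurs → at least one input occurs → occurs.
Converter path lost [AND]: #3 pitch motor stuck=occurs, Hydraulic pack faulted=occurs, Safety PLC is out=occurs, Upper encoder fails=occurs → all inputs occur → occurs.
Emergency stop unavailable [AND]: Converter path lost=occurs, Upper brake caliper is inoperative=occurs → all inputs occur → occurs.
Wind turbine shutdown fails [AND]: Yaw brake unavailable=occurs, Emergency stop unavailable=occurs → all inputs occur → occurs.

Yes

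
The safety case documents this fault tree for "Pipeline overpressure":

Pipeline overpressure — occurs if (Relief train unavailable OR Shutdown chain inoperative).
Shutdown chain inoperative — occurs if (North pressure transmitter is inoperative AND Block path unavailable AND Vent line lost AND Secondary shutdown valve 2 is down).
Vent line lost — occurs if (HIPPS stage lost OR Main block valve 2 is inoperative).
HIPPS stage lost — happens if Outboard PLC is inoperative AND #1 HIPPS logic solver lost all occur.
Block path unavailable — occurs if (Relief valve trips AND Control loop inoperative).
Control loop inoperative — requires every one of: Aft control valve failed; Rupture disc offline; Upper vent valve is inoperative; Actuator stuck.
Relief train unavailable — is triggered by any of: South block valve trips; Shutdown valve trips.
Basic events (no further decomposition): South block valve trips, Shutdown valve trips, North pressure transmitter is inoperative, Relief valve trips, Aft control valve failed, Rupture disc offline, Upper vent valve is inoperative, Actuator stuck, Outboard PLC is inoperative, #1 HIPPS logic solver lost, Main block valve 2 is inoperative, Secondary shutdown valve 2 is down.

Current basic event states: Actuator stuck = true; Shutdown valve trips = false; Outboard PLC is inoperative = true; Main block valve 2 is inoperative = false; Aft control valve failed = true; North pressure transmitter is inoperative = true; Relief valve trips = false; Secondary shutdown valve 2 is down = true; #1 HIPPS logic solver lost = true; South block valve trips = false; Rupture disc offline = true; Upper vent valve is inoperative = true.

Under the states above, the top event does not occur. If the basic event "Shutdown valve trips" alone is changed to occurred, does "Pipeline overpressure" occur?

Yes

Counterfactual: set "Shutdown valve trips" to occurred.
Relief train unavailable [OR]: South block valve trips=not, Shutdown valve trips=occurs → at least one input occurs → occurs.
Control loop inoperative [AND]: Aft control valve failed=occurs, Rupture disc offline=occurs, Upper vent valve is inoperative=occurs, Actuator stuck=occurs → all inputs occur → occurs.
Block path unavailable [AND]: Relief valve trips=not, Control loop inoperative=occurs → not all inputs occur → does not occur.
HIPPS stage lost [AND]: Outboard PLC is inoperative=occurs, #1 HIPPS logic solver lost=occurs → all inputs occur → occurs.
Vent line lost [OR]: HIPPS stage lost=occurs, Main block valve 2 is inoperative=not → at least one input occurs → occurs.
Shutdown chain inoperative [AND]: North pressure transmitter is inoperative=occurs, Block path unavailable=not, Vent line lost=occurs, Secondary shutdown valve 2 is down=occurs → not all inputs occur → does not occur.
Pipeline overpressure [OR]: Relief train unavailable=occurs, Shutdown chain inoperative=not → at least one input occurs → occurs.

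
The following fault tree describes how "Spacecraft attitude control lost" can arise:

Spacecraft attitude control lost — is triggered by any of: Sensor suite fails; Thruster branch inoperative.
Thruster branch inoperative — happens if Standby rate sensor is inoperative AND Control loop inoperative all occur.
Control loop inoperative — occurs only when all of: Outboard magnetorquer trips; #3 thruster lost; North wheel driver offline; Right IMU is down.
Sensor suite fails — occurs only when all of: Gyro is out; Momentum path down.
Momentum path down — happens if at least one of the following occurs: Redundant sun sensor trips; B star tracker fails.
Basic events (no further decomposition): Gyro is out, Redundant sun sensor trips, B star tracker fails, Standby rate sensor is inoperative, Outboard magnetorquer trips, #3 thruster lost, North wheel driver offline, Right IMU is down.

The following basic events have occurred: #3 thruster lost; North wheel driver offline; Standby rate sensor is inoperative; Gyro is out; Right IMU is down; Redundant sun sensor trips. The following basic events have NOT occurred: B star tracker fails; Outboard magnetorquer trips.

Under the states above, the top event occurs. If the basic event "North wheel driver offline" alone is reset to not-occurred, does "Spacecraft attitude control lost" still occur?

Yes

Counterfactual: set "North wheel driver offline" to not occurred.
Momentum path down [OR]: Redundant sun sensor trips=occurs, B star tracker fails=not → at least one input occurs → occurs.
Sensor suite fails [AND]: Gyro is out=occurs, Momentum path down=occurs → all inputs occur → occurs.
Control loop inoperative [AND]: Outboard magnetorquer trips=not, #3 thruster lost=occurs, North wheel driver offline=not, Right IMU is down=occurs → not all inputs occur → does not occur.
Thruster branch inoperative [AND]: Standby rate sensor is inoperative=occurs, Control loop inoperative=not → not all inputs occur → does not occur.
Spacecraft attitude control lost [OR]: Sensor suite fails=occurs, Thruster branch inoperative=not → at least one input occurs → occurs.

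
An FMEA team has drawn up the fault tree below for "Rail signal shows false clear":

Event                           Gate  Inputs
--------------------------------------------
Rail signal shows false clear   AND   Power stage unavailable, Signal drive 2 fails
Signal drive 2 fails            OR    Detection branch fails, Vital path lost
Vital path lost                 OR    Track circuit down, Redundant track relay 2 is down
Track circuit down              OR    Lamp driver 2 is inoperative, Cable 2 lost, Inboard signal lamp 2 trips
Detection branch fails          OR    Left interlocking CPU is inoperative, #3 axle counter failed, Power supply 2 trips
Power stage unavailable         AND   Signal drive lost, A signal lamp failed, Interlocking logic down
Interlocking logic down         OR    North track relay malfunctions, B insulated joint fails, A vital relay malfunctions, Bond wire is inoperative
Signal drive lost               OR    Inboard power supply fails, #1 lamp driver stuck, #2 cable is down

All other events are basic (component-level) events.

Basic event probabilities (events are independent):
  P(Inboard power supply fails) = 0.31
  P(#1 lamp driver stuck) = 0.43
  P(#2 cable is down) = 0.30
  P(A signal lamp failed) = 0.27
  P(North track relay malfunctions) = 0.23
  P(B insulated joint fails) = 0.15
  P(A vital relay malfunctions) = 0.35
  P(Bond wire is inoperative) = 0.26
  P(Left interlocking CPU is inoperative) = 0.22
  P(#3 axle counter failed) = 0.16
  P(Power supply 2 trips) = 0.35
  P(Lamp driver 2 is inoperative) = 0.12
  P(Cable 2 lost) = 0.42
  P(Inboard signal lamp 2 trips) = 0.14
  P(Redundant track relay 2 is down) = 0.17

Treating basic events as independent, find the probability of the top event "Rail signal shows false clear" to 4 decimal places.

P(Signal drive lost) [OR] = 1 − (1−0.31) × (1−0.43) × (1−0.30) = 0.724690
P(Interlocking logic down) [OR] = 1 − (1−0.23) × (1−0.15) × (1−0.35) × (1−0.26) = 0.685186
P(Power stage unavailable) [AND] = 0.724690 × 0.27 × 0.685186 = 0.134068
P(Detection branch fails) [OR] = 1 − (1−0.22) × (1−0.16) × (1−0.35) = 0.574120
P(Track circuit down) [OR] = 1 − (1−0.12) × (1−0.42) × (1−0.14) = 0.561056
P(Vital path lost) [OR] = 1 − (1−0.561056) × (1−0.17) = 0.635676
P(Signal drive 2 fails) [OR] = 1 − (1−0.574120) × (1−0.635676) = 0.844842
P(Rail signal shows false clear) [AND] = 0.134068 × 0.844842 = 0.113266
Rounded to 4 decimal places: P(Rail signal shows false clear) ≈ 0.1133.

0.1133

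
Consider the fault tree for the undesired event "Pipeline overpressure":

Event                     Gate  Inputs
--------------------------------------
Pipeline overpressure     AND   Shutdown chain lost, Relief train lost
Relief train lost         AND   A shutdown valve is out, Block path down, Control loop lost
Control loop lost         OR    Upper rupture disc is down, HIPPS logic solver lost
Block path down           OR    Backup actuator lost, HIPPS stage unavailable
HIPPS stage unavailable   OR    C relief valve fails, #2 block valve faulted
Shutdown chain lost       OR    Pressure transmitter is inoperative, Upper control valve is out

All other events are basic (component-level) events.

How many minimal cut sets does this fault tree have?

Shutdown chain lost [OR]: union of children's cut sets → 2 cut set(s).
HIPPS stage unavailable [OR]: union of children's cut sets → 2 cut set(s).
Block path down [OR]: union of children's cut sets → 3 cut set(s).
Control loop lost [OR]: union of children's cut sets → 2 cut set(s).
Relief train lost [AND]: one cut set from each child combined → 1 × 3 × 2 = 6 cut set(s).
Pipeline overpressure [AND]: one cut set from each child combined → 2 × 6 = 12 cut set(s).

12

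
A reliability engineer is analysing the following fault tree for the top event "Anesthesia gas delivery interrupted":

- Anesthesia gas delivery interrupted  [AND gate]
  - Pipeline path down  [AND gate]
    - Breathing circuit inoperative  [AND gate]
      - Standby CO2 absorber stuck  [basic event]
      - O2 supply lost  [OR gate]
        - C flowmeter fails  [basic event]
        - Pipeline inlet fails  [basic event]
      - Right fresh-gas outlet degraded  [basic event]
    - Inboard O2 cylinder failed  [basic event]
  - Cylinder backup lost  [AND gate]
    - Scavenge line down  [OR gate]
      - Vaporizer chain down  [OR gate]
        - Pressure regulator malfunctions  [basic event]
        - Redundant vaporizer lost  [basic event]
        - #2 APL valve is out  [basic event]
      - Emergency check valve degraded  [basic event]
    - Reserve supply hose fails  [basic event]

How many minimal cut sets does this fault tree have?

8

O2 supply lost [OR]: union of children's cut sets → 2 cut set(s).
Breathing circuit inoperative [AND]: one cut set from each child combined → 1 × 2 × 1 = 2 cut set(s).
Pipeline path down [AND]: one cut set from each child combined → 2 × 1 = 2 cut set(s).
Vaporizer chain down [OR]: union of children's cut sets → 3 cut set(s).
Scavenge line down [OR]: union of children's cut sets → 4 cut set(s).
Cylinder backup lost [AND]: one cut set from each child combined → 4 × 1 = 4 cut set(s).
Anesthesia gas delivery interrupted [AND]: one cut set from each child combined → 2 × 4 = 8 cut set(s).
Minimal cut sets: {C flowmeter fails, Inboard O2 cylinder failed, Pressure regulator malfunctions, Reserve supply hose fails, Right fresh-gas outlet degraded, Standby CO2 absorber stuck}; {C flowmeter fails, Inboard O2 cylinder failed, Redundant vaporizer lost, Reserve supply hose fails, Right fresh-gas outlet degraded, Standby CO2 absorber stuck}; {#2 APL valve is out, C flowmeter fails, Inboard O2 cylinder failed, Reserve supply hose fails, Right fresh-gas outlet degraded, Standby CO2 absorber stuck}; {C flowmeter fails, Emergency check valve degraded, Inboard O2 cylinder failed, Reserve supply hose fails, Right fresh-gas outlet degraded, Standby CO2 absorber stuck}; {Inboard O2 cylinder failed, Pipeline inlet fails, Pressure regulator malfunctions, Reserve supply hose fails, Right fresh-gas outlet degraded, Standby CO2 absorber stuck}; {Inboard O2 cylinder failed, Pipeline inlet fails, Redundant vaporizer lost, Reserve supply hose fails, Right fresh-gas outlet degraded, Standby CO2 absorber stuck}; {#2 APL valve is out, Inboard O2 cylinder failed, Pipeline inlet fails, Reserve supply hose fails, Right fresh-gas outlet degraded, Standby CO2 absorber stuck}; {Emergency check valve degraded, Inboard O2 cylinder failed, Pipeline inlet fails, Reserve supply hose fails, Right fresh-gas outlet degraded, Standby CO2 absorber stuck}.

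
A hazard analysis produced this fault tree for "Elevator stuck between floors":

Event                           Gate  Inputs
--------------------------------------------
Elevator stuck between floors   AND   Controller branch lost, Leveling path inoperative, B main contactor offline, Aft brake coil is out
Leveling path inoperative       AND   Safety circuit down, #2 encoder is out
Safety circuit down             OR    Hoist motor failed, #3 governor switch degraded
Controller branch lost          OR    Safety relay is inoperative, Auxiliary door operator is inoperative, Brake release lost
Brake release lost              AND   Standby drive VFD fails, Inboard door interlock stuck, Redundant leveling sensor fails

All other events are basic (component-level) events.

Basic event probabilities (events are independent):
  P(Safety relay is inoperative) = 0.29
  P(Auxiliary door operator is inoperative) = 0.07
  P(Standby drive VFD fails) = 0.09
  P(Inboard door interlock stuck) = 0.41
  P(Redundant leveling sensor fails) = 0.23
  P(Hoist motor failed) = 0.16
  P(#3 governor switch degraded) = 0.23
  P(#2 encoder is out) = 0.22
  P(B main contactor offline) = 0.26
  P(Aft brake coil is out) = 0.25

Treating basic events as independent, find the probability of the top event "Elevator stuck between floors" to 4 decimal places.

P(Brake release lost) [AND] = 0.09 × 0.41 × 0.23 = 0.008487
P(Controller branch lost) [OR] = 1 − (1−0.29) × (1−0.07) × (1−0.008487) = 0.345304
P(Safety circuit down) [OR] = 1 − (1−0.16) × (1−0.23) = 0.353200
P(Leveling path inoperative) [AND] = 0.353200 × 0.22 = 0.077704
P(Elevator stuck between floors) [AND] = 0.345304 × 0.077704 × 0.26 × 0.25 = 0.001744
Rounded to 4 decimal places: P(Elevator stuck between floors) ≈ 0.0017.

0.0017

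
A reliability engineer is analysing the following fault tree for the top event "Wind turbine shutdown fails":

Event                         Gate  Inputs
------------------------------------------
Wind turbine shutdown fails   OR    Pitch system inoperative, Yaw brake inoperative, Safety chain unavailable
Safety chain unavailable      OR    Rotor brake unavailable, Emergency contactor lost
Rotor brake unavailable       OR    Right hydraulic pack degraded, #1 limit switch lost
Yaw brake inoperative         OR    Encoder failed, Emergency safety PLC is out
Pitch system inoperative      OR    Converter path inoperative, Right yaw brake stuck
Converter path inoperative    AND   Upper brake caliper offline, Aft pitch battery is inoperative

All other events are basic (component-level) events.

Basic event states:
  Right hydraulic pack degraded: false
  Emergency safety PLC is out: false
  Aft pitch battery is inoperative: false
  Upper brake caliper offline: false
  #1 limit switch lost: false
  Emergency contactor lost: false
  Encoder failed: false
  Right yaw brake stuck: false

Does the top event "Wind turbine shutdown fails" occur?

No

Converter path inoperative [AND]: Upper brake caliper offline=not, Aft pitch battery is inoperative=not → not all inputs occur → does not occur.
Pitch system inoperative [OR]: Converter path inoperative=not, Right yaw brake stuck=not → no input occurs → does not occur.
Yaw brake inoperative [OR]: Encoder failed=not, Emergency safety PLC is out=not → no input occurs → does not occur.
Rotor brake unavailable [OR]: Right hydraulic pack degraded=not, #1 limit switch lost=not → no input occurs → does not occur.
Safety chain unavailable [OR]: Rotor brake unavailable=not, Emergency contactor lost=not → no input occurs → does not occur.
Wind turbine shutdown fails [OR]: Pitch system inoperative=not, Yaw brake inoperative=not, Safety chain unavailable=not → no input occurs → does not occur.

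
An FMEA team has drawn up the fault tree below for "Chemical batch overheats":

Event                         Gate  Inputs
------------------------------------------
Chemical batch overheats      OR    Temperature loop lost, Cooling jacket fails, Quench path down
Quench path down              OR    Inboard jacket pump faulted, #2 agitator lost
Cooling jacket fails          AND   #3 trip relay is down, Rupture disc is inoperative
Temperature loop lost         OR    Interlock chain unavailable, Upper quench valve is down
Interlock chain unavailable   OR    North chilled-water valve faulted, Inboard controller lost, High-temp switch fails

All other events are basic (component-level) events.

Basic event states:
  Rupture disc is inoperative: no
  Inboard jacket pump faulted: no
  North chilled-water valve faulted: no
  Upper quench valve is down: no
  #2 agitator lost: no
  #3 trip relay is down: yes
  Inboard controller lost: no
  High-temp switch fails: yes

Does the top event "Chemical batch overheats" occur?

Interlock chain unavailable [OR]: North chilled-water valve faulted=not, Inboard controller lost=not, High-temp switch fails=occurs → at least one input occurs → occurs.
Temperature loop lost [OR]: Interlock chain unavailable=occurs, Upper quench valve is down=not → at least one input occurs → occurs.
Cooling jacket fails [AND]: #3 trip relay is down=occurs, Rupture disc is inoperative=not → not all inputs occur → does not occur.
Quench path down [OR]: Inboard jacket pump faulted=not, #2 agitator lost=not → no input occurs → does not occur.
Chemical batch overheats [OR]: Temperature loop lost=occurs, Cooling jacket fails=not, Quench path down=not → at least one input occurs → occurs.

Yes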